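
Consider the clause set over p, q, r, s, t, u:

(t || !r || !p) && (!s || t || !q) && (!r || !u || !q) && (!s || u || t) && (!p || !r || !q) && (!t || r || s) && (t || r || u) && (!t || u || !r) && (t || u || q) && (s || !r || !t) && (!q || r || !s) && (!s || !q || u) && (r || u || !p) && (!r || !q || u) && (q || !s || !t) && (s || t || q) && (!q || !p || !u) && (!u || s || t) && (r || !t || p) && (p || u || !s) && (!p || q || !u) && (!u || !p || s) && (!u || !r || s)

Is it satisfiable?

Yes

Suppose t = false.
Suppose r = true.
The clause (!p) is unit, so p = false.
Suppose s = true.
The clause (!q) is unit, so q = false.
The clause (u) is unit, so u = true.
Every clause now holds.
A satisfying assignment: p: false, q: false, r: true, s: true, t: false, u: true.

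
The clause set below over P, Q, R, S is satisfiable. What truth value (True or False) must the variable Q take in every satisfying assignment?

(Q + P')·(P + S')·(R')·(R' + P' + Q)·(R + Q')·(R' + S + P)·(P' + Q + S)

False

Suppose Q = 1.
From the singleton clause (R'), R = 0.
But (R) is also a unit clause — contradiction.
So every satisfying assignment has Q = False.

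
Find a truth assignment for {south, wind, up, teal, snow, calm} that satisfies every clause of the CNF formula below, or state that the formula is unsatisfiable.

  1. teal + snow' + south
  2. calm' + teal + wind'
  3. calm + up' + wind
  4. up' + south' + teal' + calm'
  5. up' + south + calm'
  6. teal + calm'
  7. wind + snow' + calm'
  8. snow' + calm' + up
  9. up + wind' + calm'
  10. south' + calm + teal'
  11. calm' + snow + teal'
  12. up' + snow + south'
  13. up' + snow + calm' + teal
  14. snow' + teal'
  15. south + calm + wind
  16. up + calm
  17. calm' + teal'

south: 1; wind: 1; up: 1; teal: 0; snow: 1; calm: 0

Try teal = 0.
The clause (calm') is unit, so calm = 0.
The clause (up) is unit, so up = 1.
The clause (wind) is unit, so wind = 1.
Try snow = 1.
The clause (south) is unit, so south = 1.
All clauses are satisfied.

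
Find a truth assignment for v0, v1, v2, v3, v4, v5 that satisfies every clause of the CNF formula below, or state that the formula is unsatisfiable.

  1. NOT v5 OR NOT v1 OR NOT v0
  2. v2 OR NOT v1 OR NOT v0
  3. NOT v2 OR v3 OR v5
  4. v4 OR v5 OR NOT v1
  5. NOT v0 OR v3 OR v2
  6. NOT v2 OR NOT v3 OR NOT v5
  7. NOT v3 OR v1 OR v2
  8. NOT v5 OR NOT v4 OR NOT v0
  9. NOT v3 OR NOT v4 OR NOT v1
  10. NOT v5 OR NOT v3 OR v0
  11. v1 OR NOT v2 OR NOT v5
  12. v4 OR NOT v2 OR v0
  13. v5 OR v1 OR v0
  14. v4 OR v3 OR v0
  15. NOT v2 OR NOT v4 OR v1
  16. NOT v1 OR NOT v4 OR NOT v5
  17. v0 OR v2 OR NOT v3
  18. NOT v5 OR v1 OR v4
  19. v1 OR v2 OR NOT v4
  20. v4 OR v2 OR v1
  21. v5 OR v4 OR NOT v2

v0: false, v1: true, v2: false, v3: false, v4: true, v5: false

Suppose v5 = false.
Suppose v2 = false.
Suppose v1 = true.
The clause (NOT v0) is unit, so v0 = false.
The clause (v4) is unit, so v4 = true.
The clause (NOT v3) is unit, so v3 = false.
This assignment satisfies each clause.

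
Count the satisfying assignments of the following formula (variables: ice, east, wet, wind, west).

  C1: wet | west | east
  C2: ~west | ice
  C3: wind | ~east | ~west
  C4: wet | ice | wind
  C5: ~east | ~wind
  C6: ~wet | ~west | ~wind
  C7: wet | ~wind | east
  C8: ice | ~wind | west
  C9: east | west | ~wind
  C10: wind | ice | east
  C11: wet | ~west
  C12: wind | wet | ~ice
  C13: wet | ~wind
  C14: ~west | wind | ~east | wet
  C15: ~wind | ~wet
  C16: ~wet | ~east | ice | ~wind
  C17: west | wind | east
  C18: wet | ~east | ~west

3

There are 2^5 = 32 truth assignments over (ice, east, wet, wind, west).
Split on wind. With wind = 1, the clauses containing wind are satisfied and ~wind drops from the rest; 0 of the 2^4 = 16 assignments to the other variables satisfy what remains.
With wind = 0, by the same count on the reduced clause set, 3 assignments work.
(One model: ice=F, east=T, wet=T, wind=F, west=F.)
Total: 0 + 3 = 3.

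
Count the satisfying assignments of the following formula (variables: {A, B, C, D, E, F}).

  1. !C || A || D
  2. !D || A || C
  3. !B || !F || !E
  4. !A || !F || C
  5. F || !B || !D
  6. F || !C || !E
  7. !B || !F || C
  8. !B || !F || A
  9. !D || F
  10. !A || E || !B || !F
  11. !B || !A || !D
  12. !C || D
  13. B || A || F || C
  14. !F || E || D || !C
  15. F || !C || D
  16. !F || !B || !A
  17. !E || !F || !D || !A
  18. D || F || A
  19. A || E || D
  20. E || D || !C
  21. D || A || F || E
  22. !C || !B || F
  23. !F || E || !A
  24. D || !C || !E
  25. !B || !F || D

There are 2^6 = 64 truth assignments over (A, B, C, D, E, F).
Split on B. With B = true, the clauses containing B are satisfied and !B drops from the rest; 2 of the 2^5 = 32 assignments to the other variables satisfy what remains.
With B = false, by the same count on the reduced clause set, 5 assignments work.
(One model: A=F, B=F, C=F, D=F, E=T, F=T.)
Total: 2 + 5 = 7.

7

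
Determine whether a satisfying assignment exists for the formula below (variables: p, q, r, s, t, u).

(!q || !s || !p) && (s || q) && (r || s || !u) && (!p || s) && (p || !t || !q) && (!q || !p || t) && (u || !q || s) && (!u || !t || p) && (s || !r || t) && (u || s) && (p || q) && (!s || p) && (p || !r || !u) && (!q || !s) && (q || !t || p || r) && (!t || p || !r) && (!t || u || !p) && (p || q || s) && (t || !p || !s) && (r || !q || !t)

Try s = true.
(p) alone gives p = true.
(!q) alone gives q = false.
(t) alone gives t = true.
(u) alone gives u = true.
No clause remains; r is free.
A satisfying assignment: p=true,  q=false,  r=true,  s=true,  t=true,  u=true.

Yes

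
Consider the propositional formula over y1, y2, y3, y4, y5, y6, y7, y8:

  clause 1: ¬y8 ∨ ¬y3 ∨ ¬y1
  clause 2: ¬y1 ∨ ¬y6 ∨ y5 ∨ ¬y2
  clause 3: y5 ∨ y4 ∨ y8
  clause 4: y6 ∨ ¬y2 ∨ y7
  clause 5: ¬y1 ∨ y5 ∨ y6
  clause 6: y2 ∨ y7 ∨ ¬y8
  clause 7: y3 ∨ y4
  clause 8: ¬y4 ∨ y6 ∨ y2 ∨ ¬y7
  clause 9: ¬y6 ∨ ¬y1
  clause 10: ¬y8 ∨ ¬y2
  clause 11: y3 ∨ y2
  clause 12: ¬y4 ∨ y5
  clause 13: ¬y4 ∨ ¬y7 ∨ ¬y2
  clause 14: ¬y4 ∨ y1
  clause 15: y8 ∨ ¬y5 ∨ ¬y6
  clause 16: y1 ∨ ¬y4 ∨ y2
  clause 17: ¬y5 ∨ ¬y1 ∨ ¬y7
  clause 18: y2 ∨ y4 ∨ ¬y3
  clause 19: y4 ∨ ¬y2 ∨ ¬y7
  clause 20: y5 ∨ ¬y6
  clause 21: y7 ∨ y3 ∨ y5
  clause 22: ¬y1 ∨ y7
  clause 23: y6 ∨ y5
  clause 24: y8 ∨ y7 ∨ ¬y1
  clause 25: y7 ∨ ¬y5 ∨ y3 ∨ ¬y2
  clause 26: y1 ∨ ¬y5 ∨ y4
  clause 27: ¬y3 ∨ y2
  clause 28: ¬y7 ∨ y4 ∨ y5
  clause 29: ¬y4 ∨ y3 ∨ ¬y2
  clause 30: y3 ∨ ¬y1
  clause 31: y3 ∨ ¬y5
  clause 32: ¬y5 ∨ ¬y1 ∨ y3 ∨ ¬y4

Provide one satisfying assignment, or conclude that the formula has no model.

UNSATISFIABLE

Branch on y3: set y3 = True.
From the singleton clause (y2), y2 = True.
From the singleton clause (¬y8), y8 = False.
Branch on y5: set y5 = True.
From the singleton clause (¬y6), y6 = False.
From the singleton clause (y7), y7 = True.
From the singleton clause (¬y4), y4 = False.
But (y4) is also a unit clause — contradiction.
Undo y5 and try y5 = False.
From the singleton clause (y4), y4 = True.
But (¬y4) is also a unit clause — contradiction.
Both values of y5 lead to a conflict.
Undo y3 and try y3 = False.
From the singleton clause (y4), y4 = True.
From the singleton clause (y2), y2 = True.
But (¬y2) is also a unit clause — contradiction.
Both values of y3 lead to a conflict.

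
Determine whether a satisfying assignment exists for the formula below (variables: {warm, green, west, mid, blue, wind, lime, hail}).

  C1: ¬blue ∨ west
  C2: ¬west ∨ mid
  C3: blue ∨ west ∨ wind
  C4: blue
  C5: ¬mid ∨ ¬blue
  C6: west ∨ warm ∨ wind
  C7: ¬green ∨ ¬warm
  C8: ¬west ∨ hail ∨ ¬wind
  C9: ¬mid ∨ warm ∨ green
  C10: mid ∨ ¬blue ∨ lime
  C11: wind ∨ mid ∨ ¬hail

No

The clause (blue) is unit, so blue = True.
The clause (west) is unit, so west = True.
The clause (mid) is unit, so mid = True.
But (¬mid) is also a unit clause — contradiction.
No assignment satisfies every clause.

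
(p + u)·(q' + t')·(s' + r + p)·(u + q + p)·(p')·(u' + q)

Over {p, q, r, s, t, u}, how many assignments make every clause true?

3

There are 2^6 = 64 truth assignments over (p, q, r, s, t, u).
Split on u. With u = 1, the clauses containing u are satisfied and u' drops from the rest; 3 of the 2^5 = 32 assignments to the other variables satisfy what remains.
With u = 0, by the same count on the reduced clause set, 0 assignments work.
(One model: p=F, q=T, r=F, s=F, t=F, u=T.)
Total: 3 + 0 = 3.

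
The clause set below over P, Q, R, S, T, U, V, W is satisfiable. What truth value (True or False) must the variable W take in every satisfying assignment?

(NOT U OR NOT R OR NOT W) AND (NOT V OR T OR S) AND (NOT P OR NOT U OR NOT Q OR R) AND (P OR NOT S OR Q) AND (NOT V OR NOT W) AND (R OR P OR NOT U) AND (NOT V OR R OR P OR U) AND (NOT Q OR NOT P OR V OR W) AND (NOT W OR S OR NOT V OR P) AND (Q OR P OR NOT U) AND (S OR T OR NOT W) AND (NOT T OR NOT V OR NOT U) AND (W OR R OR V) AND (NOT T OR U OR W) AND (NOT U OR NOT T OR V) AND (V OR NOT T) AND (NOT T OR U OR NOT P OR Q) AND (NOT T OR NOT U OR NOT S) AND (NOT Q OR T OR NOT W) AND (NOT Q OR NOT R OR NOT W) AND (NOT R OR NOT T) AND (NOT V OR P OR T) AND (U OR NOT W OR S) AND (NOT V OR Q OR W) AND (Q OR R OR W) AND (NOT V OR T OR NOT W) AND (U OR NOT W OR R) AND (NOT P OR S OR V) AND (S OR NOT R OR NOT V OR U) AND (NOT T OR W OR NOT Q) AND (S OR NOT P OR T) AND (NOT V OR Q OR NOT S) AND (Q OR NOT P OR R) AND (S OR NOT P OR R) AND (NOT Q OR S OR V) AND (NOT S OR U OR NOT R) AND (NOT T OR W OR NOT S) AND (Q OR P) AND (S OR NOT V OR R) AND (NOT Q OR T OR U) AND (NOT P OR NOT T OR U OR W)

False

Suppose W = true.
(NOT V) alone gives V = false.
(NOT T) alone gives T = false.
(S) alone gives S = true.
(NOT Q) alone gives Q = false.
(P) alone gives P = true.
(R) alone gives R = true.
(NOT U) alone gives U = false.
Now (U) is unsatisfied and unit — conflict.
So every satisfying assignment has W = False.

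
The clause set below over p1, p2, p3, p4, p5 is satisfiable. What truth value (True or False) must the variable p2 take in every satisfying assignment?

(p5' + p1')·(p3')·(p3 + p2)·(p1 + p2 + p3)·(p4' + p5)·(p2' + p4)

True

Suppose p2 = 0.
Unit clause (p3') forces p3 = 0.
Now (p3) is unsatisfied and unit — conflict.
So every satisfying assignment has p2 = True.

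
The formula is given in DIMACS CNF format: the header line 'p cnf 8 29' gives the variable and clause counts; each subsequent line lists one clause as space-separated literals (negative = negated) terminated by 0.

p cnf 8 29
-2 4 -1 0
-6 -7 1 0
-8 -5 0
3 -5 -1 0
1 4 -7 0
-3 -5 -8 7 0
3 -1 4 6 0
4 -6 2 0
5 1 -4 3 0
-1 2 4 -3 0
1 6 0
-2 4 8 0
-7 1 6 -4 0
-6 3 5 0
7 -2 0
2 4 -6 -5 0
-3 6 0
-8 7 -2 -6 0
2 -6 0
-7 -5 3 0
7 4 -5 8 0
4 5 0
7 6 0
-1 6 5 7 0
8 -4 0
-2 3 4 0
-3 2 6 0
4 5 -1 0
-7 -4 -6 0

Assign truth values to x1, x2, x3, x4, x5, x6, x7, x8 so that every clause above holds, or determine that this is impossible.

Case x8 = True:
The clause (¬x5) is unit, so x5 = False.
The clause (x4) is unit, so x4 = True.
Case x1 = True:
Case x6 = False:
The clause (¬x3) is unit, so x3 = False.
The clause (x7) is unit, so x7 = True.
Every clause is now satisfied; x2 is unconstrained.

x1=True; x2=True; x3=False; x4=True; x5=False; x6=False; x7=True; x8=True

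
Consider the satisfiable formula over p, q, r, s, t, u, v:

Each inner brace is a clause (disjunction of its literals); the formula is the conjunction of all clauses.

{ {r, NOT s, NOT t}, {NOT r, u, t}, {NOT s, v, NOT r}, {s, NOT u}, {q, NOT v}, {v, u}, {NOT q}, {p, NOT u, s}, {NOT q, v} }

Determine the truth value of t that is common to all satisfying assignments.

Suppose t = true.
The clause (NOT q) is unit, so q = false.
The clause (NOT v) is unit, so v = false.
The clause (u) is unit, so u = true.
The clause (s) is unit, so s = true.
The clause (r) is unit, so r = true.
Now (NOT r) is unsatisfied and unit — conflict.
So every satisfying assignment has t = False.

False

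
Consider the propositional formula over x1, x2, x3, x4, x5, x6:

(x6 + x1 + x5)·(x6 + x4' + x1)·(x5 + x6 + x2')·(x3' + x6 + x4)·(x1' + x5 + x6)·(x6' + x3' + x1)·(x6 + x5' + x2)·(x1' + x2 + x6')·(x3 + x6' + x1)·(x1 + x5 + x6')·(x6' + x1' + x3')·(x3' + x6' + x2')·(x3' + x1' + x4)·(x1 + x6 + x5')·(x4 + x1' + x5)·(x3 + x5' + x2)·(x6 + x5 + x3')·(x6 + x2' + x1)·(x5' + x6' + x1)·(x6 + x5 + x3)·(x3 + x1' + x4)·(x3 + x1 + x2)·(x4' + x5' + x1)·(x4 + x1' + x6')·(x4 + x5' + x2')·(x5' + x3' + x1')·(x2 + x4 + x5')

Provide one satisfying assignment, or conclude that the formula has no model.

Branch on x6: set x6 = 1.
Branch on x3: set x3 = 0.
Unit clause (x1) forces x1 = 1.
Unit clause (x2) forces x2 = 1.
Unit clause (x4) forces x4 = 1.
Every clause is now satisfied; x5 is unconstrained.

x1=1,  x2=1,  x3=0,  x4=1,  x5=1,  x6=1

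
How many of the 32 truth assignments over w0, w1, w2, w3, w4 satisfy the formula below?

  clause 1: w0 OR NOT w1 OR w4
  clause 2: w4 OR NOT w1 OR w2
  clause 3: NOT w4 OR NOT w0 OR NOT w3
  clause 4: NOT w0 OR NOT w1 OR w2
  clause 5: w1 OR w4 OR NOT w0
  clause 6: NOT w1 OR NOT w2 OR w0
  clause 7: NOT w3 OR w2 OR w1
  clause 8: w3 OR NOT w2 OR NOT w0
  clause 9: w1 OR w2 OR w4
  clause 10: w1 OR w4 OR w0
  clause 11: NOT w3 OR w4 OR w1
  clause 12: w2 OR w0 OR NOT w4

There are 2^5 = 32 truth assignments over (w0, w1, w2, w3, w4).
Split on w0. With w0 = true, the clauses containing w0 are satisfied and NOT w0 drops from the rest; 2 of the 2^4 = 16 assignments to the other variables satisfy what remains.
With w0 = false, by the same count on the reduced clause set, 2 assignments work.
(One model: w0=F, w1=F, w2=T, w3=F, w4=T.)
Total: 2 + 2 = 4.

4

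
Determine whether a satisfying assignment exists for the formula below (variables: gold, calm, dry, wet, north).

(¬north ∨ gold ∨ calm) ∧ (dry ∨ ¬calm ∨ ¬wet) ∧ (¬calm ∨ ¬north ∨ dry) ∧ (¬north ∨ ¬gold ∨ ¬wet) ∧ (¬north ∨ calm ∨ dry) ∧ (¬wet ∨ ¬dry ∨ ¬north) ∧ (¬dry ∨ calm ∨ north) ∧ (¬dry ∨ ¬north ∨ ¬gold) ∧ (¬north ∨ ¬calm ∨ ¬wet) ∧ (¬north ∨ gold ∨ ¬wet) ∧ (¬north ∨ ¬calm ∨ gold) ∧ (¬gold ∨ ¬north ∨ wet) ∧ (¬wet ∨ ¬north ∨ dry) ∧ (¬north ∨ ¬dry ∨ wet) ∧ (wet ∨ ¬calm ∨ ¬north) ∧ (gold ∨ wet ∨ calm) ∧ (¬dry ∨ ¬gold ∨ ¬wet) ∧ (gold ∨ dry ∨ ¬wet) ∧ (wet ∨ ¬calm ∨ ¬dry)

Case north = False:
Case dry = False:
Case calm = True:
(¬wet) alone gives wet = False.
No clause remains; gold is free.
A satisfying assignment: gold: True,  calm: True,  dry: False,  wet: False,  north: False.

Yes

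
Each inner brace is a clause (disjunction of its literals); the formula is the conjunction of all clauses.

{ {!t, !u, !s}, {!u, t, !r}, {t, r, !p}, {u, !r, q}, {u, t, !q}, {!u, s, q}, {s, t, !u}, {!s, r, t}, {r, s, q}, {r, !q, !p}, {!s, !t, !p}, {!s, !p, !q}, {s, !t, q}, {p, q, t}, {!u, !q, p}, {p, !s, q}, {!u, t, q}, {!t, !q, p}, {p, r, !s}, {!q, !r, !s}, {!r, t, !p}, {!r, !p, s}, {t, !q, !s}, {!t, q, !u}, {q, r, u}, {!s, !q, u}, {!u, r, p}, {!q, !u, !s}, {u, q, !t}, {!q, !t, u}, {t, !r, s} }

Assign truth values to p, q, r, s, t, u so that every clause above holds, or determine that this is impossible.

Branch on t: set t = false.
Branch on u: set u = false.
From the singleton clause (!q), q = false.
From the singleton clause (!r), r = false.
That conflicts with the unit clause (r).
That branch fails; take u = true instead.
From the singleton clause (!r), r = false.
From the singleton clause (!p), p = false.
That conflicts with the unit clause (p).
Either choice for u ends in contradiction.
That branch fails; take t = true instead.
Branch on u: set u = false.
From the singleton clause (q), q = true.
That conflicts with the unit clause (!q).
That branch fails; take u = true instead.
From the singleton clause (!s), s = false.
From the singleton clause (q), q = true.
From the singleton clause (p), p = true.
From the singleton clause (r), r = true.
That conflicts with the unit clause (!r).
Either choice for u ends in contradiction.
Either choice for t ends in contradiction.

UNSATISFIABLE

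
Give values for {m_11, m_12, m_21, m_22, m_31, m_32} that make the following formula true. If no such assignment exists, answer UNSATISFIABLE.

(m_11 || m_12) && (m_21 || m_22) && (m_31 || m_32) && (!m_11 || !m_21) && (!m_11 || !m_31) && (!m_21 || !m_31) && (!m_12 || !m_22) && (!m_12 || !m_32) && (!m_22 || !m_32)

Try m_11 = true.
(!m_21) alone gives m_21 = false.
(m_22) alone gives m_22 = true.
(!m_31) alone gives m_31 = false.
(m_32) alone gives m_32 = true.
That conflicts with the unit clause (!m_32).
So m_11 must be the other value — set m_11 = false.
(m_12) alone gives m_12 = true.
(!m_22) alone gives m_22 = false.
(m_21) alone gives m_21 = true.
(!m_31) alone gives m_31 = false.
(m_32) alone gives m_32 = true.
That conflicts with the unit clause (!m_32).
Both values of m_11 lead to a conflict.

UNSATISFIABLE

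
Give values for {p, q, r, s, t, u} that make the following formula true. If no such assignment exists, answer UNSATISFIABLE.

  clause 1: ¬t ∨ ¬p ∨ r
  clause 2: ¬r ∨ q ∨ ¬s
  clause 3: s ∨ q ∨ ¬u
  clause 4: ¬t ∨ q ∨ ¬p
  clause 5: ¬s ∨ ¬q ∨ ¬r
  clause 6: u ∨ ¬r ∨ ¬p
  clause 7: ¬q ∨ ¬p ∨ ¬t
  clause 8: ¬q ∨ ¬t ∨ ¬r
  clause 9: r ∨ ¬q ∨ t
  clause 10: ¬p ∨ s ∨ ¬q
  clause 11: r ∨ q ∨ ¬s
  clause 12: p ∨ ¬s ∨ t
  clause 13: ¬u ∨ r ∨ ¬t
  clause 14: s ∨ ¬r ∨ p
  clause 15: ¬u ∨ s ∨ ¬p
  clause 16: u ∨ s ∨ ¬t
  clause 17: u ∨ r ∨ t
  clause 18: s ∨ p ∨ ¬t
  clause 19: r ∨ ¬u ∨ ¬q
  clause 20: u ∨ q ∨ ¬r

Try t = True.
Try p = False.
Unit clause (s) forces s = True.
Try r = False.
Unit clause (q) forces q = True.
Unit clause (¬u) forces u = False.
All clauses are satisfied.

p=False, q=True, r=False, s=True, t=True, u=False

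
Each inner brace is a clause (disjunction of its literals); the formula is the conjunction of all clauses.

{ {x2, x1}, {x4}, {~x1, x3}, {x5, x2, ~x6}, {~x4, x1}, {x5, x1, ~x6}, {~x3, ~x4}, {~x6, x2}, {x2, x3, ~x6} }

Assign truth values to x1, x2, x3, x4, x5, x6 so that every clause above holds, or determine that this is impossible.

Unit clause (x4) forces x4 = 1.
Unit clause (x1) forces x1 = 1.
Unit clause (x3) forces x3 = 1.
But (~x3) is also a unit clause — contradiction.

UNSATISFIABLE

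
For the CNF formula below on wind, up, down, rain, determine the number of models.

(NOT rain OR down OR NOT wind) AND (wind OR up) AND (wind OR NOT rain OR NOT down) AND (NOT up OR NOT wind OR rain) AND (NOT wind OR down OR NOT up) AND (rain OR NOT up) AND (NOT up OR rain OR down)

5

There are 2^4 = 16 truth assignments over (wind, up, down, rain).
Check each against the 7 clauses (columns in the order wind, up, down, rain):
  F F F F  ✗ fails (wind OR up)
  F F F T  ✗ fails (wind OR up)
  F F T F  ✗ fails (wind OR up)
  F F T T  ✗ fails (wind OR up)
  F T F F  ✗ fails (rain OR NOT up)
  F T F T  ✓ satisfies all
  F T T F  ✗ fails (rain OR NOT up)
  F T T T  ✗ fails (wind OR NOT rain OR NOT down)
  T F F F  ✓ satisfies all
  T F F T  ✗ fails (NOT rain OR down OR NOT wind)
  T F T F  ✓ satisfies all
  T F T T  ✓ satisfies all
  T T F F  ✗ fails (NOT up OR NOT wind OR rain)
  T T F T  ✗ fails (NOT rain OR down OR NOT wind)
  T T T F  ✗ fails (NOT up OR NOT wind OR rain)
  T T T T  ✓ satisfies all
5 of the 16 rows are models.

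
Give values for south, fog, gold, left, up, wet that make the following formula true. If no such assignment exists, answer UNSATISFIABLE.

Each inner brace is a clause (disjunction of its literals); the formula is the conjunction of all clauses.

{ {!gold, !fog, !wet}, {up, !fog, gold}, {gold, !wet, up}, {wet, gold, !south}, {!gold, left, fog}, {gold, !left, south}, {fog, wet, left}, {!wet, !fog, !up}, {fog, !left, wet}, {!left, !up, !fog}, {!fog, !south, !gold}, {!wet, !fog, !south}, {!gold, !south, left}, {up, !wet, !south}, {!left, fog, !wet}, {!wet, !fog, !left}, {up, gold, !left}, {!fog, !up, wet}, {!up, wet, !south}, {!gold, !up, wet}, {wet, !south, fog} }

Branch on gold: set gold = true.
Branch on fog: set fog = true.
From the singleton clause (!wet), wet = false.
From the singleton clause (!south), south = false.
From the singleton clause (!up), up = false.
No clause remains; left is free.

south ↦ false; fog ↦ true; gold ↦ true; left ↦ true; up ↦ false; wet ↦ false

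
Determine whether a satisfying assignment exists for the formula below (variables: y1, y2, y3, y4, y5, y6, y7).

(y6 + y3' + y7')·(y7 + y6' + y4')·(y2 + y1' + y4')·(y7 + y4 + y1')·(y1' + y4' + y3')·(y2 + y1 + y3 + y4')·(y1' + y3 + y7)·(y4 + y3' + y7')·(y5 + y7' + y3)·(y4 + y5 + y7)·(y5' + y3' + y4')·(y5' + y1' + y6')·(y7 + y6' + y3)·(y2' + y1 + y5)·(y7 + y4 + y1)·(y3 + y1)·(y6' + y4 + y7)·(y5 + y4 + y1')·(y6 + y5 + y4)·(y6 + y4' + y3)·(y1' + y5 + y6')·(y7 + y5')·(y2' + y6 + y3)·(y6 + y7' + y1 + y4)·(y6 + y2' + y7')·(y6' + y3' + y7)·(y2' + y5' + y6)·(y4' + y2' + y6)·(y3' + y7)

Case y3 = 1:
Unit clause (y7) forces y7 = 1.
Unit clause (y6) forces y6 = 1.
Unit clause (y4) forces y4 = 1.
Unit clause (y1') forces y1 = 0.
Unit clause (y5') forces y5 = 0.
Unit clause (y2') forces y2 = 0.
Every clause now holds.
A satisfying assignment: y1=0; y2=0; y3=1; y4=1; y5=0; y6=1; y7=1.

Yes, satisfiable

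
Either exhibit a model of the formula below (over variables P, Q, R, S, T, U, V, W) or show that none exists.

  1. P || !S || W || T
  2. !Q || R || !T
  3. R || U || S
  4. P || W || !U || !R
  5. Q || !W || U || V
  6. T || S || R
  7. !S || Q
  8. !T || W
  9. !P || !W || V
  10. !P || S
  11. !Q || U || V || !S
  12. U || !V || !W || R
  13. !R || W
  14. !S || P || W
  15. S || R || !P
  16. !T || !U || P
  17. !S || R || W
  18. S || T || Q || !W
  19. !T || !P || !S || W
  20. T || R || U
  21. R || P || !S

Suppose S = true.
From the singleton clause (Q), Q = true.
Suppose R = true.
From the singleton clause (W), W = true.
Suppose P = true.
From the singleton clause (V), V = true.
Every clause is now satisfied; T, U are unconstrained.

P=true; Q=true; R=true; S=true; T=false; U=true; V=true; W=true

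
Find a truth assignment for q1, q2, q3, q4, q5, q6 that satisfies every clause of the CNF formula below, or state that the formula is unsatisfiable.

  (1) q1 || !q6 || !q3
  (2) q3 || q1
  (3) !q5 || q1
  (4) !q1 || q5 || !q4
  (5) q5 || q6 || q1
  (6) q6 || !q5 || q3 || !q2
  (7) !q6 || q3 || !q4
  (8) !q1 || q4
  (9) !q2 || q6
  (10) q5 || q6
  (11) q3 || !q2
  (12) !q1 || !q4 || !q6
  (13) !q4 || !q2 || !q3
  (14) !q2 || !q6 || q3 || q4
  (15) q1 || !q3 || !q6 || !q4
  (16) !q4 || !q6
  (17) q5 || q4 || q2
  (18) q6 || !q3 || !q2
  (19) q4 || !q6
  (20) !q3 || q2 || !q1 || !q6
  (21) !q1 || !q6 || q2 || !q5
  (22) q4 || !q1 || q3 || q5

q1: true; q2: false; q3: true; q4: true; q5: true; q6: false

Suppose q3 = true.
Suppose q1 = true.
Unit clause (q4) forces q4 = true.
Unit clause (q5) forces q5 = true.
Unit clause (!q6) forces q6 = false.
Unit clause (!q2) forces q2 = false.
This assignment satisfies each clause.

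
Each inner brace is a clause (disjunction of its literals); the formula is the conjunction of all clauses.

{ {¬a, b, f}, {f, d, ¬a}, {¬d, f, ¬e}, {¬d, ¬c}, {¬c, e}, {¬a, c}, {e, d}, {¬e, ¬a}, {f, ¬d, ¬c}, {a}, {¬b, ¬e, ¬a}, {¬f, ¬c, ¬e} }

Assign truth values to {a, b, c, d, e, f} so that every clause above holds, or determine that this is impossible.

UNSATISFIABLE

Unit clause (a) forces a = True.
Unit clause (c) forces c = True.
Unit clause (¬d) forces d = False.
Unit clause (f) forces f = True.
Unit clause (e) forces e = True.
Now (¬e) is unsatisfied and unit — conflict.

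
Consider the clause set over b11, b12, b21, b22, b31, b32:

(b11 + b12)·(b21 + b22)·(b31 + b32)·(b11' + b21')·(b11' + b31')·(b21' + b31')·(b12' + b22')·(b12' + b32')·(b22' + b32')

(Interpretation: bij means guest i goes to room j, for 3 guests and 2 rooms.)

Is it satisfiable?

Suppose b11 = 1.
The clause (b21') is unit, so b21 = 0.
The clause (b22) is unit, so b22 = 1.
The clause (b31') is unit, so b31 = 0.
The clause (b32) is unit, so b32 = 1.
Now (b32') is unsatisfied and unit — conflict.
Undo b11 and try b11 = 0.
The clause (b12) is unit, so b12 = 1.
The clause (b22') is unit, so b22 = 0.
The clause (b21) is unit, so b21 = 1.
The clause (b31') is unit, so b31 = 0.
The clause (b32) is unit, so b32 = 1.
Now (b32') is unsatisfied and unit — conflict.
Either choice for b11 ends in contradiction.
No assignment satisfies every clause.

Unsatisfiable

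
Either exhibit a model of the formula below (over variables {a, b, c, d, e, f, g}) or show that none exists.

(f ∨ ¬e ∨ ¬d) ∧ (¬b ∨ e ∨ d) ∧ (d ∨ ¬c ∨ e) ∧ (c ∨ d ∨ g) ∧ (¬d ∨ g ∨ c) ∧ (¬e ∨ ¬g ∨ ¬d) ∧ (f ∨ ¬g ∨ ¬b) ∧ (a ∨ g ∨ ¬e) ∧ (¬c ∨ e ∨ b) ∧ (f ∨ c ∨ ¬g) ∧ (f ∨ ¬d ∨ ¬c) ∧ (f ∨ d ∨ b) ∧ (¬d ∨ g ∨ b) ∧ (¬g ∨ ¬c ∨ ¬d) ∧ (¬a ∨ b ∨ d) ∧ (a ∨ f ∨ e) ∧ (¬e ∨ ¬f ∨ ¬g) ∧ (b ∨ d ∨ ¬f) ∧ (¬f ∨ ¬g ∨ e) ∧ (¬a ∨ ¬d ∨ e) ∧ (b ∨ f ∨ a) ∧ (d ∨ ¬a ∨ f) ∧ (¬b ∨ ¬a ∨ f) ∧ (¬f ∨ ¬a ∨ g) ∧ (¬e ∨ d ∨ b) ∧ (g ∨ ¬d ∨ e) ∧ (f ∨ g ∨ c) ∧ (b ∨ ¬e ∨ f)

UNSATISFIABLE

Suppose f = True.
Suppose e = False.
Unit clause (¬g) forces g = False.
Unit clause (¬a) forces a = False.
Unit clause (¬d) forces d = False.
Unit clause (¬b) forces b = False.
That conflicts with the unit clause (b).
That branch fails; take e = True instead.
Unit clause (¬g) forces g = False.
Unit clause (a) forces a = True.
That conflicts with the unit clause (¬a).
Neither e = True nor e = False works.
That branch fails; take f = False instead.
Suppose e = False.
Unit clause (a) forces a = True.
Unit clause (¬d) forces d = False.
That conflicts with the unit clause (d).
That branch fails; take e = True instead.
Unit clause (¬d) forces d = False.
Unit clause (b) forces b = True.
Unit clause (¬g) forces g = False.
Unit clause (c) forces c = True.
Unit clause (a) forces a = True.
That conflicts with the unit clause (¬a).
Neither e = True nor e = False works.
Neither f = True nor f = False works.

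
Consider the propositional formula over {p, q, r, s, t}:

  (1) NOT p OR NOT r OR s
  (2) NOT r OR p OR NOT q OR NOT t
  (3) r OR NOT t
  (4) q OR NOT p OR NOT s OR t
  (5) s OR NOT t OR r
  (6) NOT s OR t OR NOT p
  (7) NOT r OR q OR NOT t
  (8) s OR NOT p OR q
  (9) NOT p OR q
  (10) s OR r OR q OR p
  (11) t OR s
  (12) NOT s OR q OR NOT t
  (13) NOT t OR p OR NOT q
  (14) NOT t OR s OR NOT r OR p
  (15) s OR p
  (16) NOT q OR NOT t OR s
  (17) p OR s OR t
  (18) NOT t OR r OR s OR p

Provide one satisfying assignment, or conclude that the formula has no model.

p=true; q=true; r=true; s=true; t=true

Branch on r: set r = true.
Branch on p: set p = true.
The clause (s) is unit, so s = true.
The clause (t) is unit, so t = true.
The clause (q) is unit, so q = true.
This assignment satisfies each clause.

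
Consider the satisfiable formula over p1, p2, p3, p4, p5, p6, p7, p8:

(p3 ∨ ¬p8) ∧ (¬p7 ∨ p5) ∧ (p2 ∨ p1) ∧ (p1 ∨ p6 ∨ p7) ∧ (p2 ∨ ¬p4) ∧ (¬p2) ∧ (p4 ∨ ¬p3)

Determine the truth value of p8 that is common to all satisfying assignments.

False

Suppose p8 = True.
The clause (p3) is unit, so p3 = True.
The clause (¬p2) is unit, so p2 = False.
The clause (p1) is unit, so p1 = True.
The clause (¬p4) is unit, so p4 = False.
Now (p4) is unsatisfied and unit — conflict.
So every satisfying assignment has p8 = False.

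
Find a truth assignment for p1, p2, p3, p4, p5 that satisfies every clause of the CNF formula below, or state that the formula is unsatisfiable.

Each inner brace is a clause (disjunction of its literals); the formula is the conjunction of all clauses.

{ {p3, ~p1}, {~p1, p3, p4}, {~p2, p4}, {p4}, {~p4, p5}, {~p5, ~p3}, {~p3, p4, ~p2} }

The clause (p4) is unit, so p4 = 1.
The clause (p5) is unit, so p5 = 1.
The clause (~p3) is unit, so p3 = 0.
The clause (~p1) is unit, so p1 = 0.
No clause remains; p2 is free.

p1: 0, p2: 1, p3: 0, p4: 1, p5: 1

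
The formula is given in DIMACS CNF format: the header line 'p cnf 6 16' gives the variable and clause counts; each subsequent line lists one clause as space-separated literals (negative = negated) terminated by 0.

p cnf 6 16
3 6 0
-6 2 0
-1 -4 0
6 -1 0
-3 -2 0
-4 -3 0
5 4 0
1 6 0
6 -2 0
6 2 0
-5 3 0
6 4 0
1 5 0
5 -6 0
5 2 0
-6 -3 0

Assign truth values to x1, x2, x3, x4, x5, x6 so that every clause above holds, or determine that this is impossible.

Case x3 = True:
Unit clause (¬x2) forces x2 = False.
Unit clause (¬x6) forces x6 = False.
That conflicts with the unit clause (x6).
That branch fails; take x3 = False instead.
Unit clause (x6) forces x6 = True.
Unit clause (x2) forces x2 = True.
Unit clause (¬x5) forces x5 = False.
That conflicts with the unit clause (x5).
Both values of x3 lead to a conflict.

UNSATISFIABLE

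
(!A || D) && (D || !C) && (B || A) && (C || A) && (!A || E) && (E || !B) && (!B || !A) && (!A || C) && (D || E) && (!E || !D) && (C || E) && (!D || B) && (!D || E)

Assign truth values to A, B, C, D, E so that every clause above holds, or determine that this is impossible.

Case A = false:
Unit clause (B) forces B = true.
Unit clause (C) forces C = true.
Unit clause (D) forces D = true.
Unit clause (E) forces E = true.
That conflicts with the unit clause (!E).
So A must be the other value — set A = true.
Unit clause (D) forces D = true.
Unit clause (E) forces E = true.
That conflicts with the unit clause (!E).
Neither A = true nor A = false works.

UNSATISFIABLE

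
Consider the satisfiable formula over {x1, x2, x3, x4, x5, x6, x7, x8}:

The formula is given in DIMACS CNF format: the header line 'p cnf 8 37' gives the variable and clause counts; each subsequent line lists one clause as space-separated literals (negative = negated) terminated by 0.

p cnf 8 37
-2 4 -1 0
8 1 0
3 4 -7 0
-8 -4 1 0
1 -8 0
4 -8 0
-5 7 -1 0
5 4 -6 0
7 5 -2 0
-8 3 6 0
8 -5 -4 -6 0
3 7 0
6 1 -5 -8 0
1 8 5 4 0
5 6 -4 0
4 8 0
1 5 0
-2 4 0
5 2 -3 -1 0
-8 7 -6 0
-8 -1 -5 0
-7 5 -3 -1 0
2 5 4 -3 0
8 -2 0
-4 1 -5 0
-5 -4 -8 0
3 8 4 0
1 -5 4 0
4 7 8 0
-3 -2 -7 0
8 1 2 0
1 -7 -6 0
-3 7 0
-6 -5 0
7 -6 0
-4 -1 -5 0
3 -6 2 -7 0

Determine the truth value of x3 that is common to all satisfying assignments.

False

Suppose x3 = True.
(x7) alone gives x7 = True.
(¬x2) alone gives x2 = False.
Suppose x8 = True.
(x1) alone gives x1 = True.
(x4) alone gives x4 = True.
(x5) alone gives x5 = True.
Now (¬x5) is unsatisfied and unit — conflict.
That branch fails; take x8 = False instead.
(x1) alone gives x1 = True.
(x4) alone gives x4 = True.
(x5) alone gives x5 = True.
Now (¬x5) is unsatisfied and unit — conflict.
Both values of x8 lead to a conflict.
So every satisfying assignment has x3 = False.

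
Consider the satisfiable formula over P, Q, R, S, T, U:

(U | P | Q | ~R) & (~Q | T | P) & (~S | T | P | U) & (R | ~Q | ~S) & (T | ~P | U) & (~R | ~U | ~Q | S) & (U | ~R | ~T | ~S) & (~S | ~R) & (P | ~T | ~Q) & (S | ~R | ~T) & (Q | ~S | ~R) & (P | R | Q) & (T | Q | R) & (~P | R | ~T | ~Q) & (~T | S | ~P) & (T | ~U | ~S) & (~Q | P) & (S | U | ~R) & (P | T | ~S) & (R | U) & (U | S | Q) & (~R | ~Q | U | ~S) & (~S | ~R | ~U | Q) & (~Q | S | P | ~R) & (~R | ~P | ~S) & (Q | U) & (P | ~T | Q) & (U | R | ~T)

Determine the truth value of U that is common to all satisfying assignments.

Suppose U = 0.
From the singleton clause (R), R = 1.
From the singleton clause (~S), S = 0.
Now (S) is unsatisfied and unit — conflict.
So every satisfying assignment has U = True.

True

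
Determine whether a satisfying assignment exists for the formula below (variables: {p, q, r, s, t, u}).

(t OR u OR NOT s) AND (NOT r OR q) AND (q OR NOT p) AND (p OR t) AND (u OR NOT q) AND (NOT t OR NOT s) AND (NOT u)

Yes

(NOT u) alone gives u = false.
(NOT q) alone gives q = false.
(NOT r) alone gives r = false.
(NOT p) alone gives p = false.
(t) alone gives t = true.
(NOT s) alone gives s = false.
Every clause now holds.
A satisfying assignment: p ↦ false, q ↦ false, r ↦ false, s ↦ false, t ↦ true, u ↦ false.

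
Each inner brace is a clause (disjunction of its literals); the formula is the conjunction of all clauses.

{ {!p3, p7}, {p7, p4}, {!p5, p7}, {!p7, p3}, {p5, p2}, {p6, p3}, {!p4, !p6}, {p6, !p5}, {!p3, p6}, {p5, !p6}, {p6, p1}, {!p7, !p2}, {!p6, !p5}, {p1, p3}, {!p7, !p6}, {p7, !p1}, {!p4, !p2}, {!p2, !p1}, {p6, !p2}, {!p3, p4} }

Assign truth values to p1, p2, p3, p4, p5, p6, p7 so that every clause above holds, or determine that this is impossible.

Suppose p3 = false.
From the singleton clause (!p7), p7 = false.
From the singleton clause (p4), p4 = true.
From the singleton clause (!p5), p5 = false.
From the singleton clause (p2), p2 = true.
Now (!p2) is unsatisfied and unit — conflict.
Backtrack on p3: now try p3 = true.
From the singleton clause (p7), p7 = true.
From the singleton clause (p6), p6 = true.
Now (!p6) is unsatisfied and unit — conflict.
Either choice for p3 ends in contradiction.

UNSATISFIABLE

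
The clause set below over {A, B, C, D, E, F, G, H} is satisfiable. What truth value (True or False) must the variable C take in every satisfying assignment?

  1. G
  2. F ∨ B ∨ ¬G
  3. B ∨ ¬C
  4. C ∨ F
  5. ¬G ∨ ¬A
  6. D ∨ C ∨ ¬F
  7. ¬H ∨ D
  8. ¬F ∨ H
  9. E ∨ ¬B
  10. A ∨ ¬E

False

Suppose C = True.
The clause (G) is unit, so G = True.
The clause (B) is unit, so B = True.
The clause (¬A) is unit, so A = False.
The clause (E) is unit, so E = True.
But (¬E) is also a unit clause — contradiction.
So every satisfying assignment has C = False.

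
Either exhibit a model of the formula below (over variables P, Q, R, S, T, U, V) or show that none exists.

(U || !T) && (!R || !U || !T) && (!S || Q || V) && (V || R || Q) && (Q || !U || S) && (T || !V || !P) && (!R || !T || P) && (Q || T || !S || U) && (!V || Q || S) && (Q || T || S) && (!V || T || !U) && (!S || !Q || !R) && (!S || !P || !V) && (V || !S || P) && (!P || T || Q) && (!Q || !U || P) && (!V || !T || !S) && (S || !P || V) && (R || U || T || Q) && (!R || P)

P ↦ true, Q ↦ true, R ↦ false, S ↦ true, T ↦ true, U ↦ true, V ↦ false

Suppose U = true.
Suppose R = false.
Suppose V = false.
Unit clause (Q) forces Q = true.
Unit clause (P) forces P = true.
Unit clause (S) forces S = true.
Every clause is now satisfied; T is unconstrained.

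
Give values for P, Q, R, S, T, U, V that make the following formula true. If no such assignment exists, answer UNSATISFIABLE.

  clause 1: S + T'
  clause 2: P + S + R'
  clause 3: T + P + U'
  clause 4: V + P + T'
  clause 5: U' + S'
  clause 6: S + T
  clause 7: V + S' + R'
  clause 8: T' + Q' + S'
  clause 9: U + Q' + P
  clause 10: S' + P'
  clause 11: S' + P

Suppose S = 1.
From the singleton clause (U'), U = 0.
From the singleton clause (P'), P = 0.
That conflicts with the unit clause (P).
So S must be the other value — set S = 0.
From the singleton clause (T'), T = 0.
That conflicts with the unit clause (T).
Neither S = 1 nor S = 0 works.

UNSATISFIABLE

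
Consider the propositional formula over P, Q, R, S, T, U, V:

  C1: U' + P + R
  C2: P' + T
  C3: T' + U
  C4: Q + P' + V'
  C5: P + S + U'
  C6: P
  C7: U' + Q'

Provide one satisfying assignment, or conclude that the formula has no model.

P=1, Q=0, R=0, S=1, T=1, U=1, V=0

From the singleton clause (P), P = 1.
From the singleton clause (T), T = 1.
From the singleton clause (U), U = 1.
From the singleton clause (Q'), Q = 0.
From the singleton clause (V'), V = 0.
No clause remains; R, S are free.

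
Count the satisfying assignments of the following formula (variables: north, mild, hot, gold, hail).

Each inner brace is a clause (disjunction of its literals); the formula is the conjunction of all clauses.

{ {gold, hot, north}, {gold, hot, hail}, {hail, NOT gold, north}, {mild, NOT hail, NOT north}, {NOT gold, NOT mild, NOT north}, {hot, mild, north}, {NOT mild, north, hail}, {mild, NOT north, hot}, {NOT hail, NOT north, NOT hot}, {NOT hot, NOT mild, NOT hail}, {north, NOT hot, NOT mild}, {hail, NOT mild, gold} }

7

There are 2^5 = 32 truth assignments over (north, mild, hot, gold, hail).
Split on hail. With hail = true, the clauses containing hail are satisfied and NOT hail drops from the rest; 4 of the 2^4 = 16 assignments to the other variables satisfy what remains.
With hail = false, by the same count on the reduced clause set, 3 assignments work.
Total: 4 + 3 = 7.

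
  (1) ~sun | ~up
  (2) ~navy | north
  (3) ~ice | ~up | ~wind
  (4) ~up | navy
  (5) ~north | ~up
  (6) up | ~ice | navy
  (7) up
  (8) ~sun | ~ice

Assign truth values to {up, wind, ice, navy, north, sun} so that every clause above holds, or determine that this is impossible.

From the singleton clause (up), up = 1.
From the singleton clause (~sun), sun = 0.
From the singleton clause (navy), navy = 1.
From the singleton clause (north), north = 1.
Now (~north) is unsatisfied and unit — conflict.

UNSATISFIABLE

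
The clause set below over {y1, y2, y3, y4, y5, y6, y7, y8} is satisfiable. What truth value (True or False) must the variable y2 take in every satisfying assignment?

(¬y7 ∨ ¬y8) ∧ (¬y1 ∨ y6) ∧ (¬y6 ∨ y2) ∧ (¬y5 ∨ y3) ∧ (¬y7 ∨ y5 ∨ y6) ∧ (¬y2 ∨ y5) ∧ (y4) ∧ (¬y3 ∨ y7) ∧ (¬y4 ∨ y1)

True

Suppose y2 = False.
From the singleton clause (¬y6), y6 = False.
From the singleton clause (¬y1), y1 = False.
From the singleton clause (y4), y4 = True.
But (¬y4) is also a unit clause — contradiction.
So every satisfying assignment has y2 = True.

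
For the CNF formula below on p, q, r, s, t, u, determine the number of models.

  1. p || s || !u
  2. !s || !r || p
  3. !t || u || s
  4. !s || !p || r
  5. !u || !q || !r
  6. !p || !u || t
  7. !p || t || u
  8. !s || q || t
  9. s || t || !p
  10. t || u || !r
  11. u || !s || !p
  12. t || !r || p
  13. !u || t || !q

There are 2^6 = 64 truth assignments over (p, q, r, s, t, u).
Split on q. With q = true, the clauses containing q are satisfied and !q drops from the rest; 5 of the 2^5 = 32 assignments to the other variables satisfy what remains.
With q = false, by the same count on the reduced clause set, 6 assignments work.
(One model: p=F, q=F, r=F, s=F, t=F, u=F.)
Total: 5 + 6 = 11.

11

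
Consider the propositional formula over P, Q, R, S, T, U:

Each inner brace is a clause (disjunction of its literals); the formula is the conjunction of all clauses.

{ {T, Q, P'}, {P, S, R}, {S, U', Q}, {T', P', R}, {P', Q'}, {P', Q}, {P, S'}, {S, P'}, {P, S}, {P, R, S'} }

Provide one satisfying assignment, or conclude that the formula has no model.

UNSATISFIABLE

Try P = 0.
(S') alone gives S = 0.
That conflicts with the unit clause (S).
Backtrack on P: now try P = 1.
(Q') alone gives Q = 0.
That conflicts with the unit clause (Q).
Both values of P lead to a conflict.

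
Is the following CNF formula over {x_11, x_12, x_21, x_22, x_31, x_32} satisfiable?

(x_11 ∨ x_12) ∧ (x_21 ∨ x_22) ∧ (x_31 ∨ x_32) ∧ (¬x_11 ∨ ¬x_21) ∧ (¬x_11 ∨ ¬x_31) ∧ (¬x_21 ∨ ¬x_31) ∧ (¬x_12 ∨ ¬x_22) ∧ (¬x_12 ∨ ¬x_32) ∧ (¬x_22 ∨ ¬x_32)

Suppose x_11 = True.
(¬x_21) alone gives x_21 = False.
(x_22) alone gives x_22 = True.
(¬x_31) alone gives x_31 = False.
(x_32) alone gives x_32 = True.
But (¬x_32) is also a unit clause — contradiction.
That branch fails; take x_11 = False instead.
(x_12) alone gives x_12 = True.
(¬x_22) alone gives x_22 = False.
(x_21) alone gives x_21 = True.
(¬x_31) alone gives x_31 = False.
(x_32) alone gives x_32 = True.
But (¬x_32) is also a unit clause — contradiction.
Both values of x_11 lead to a conflict.
No assignment satisfies every clause.

Unsatisfiable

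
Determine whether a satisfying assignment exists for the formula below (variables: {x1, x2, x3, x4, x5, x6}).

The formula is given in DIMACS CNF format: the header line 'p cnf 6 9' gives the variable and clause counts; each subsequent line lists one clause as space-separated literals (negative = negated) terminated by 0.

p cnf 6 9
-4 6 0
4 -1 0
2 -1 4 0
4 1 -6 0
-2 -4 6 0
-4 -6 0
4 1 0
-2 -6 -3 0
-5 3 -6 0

Branch on x4: set x4 = False.
The clause (¬x1) is unit, so x1 = False.
Now (x1) is unsatisfied and unit — conflict.
Undo x4 and try x4 = True.
The clause (x6) is unit, so x6 = True.
Now (¬x6) is unsatisfied and unit — conflict.
Both values of x4 lead to a conflict.
No assignment satisfies every clause.

Unsatisfiable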